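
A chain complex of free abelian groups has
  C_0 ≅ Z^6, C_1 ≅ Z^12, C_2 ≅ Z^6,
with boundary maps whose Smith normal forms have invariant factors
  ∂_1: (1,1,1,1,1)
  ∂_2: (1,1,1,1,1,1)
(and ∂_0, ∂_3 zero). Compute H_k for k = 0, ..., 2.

H_0 = Z,  H_1 = Z,  H_2 = 0.

H_0: b_0 = 6 − 0 − 5 = 1; torsion from ∂_1 factors > 1: none. So H_0 = Z.
H_1: b_1 = 12 − 5 − 6 = 1; torsion from ∂_2 factors > 1: none. So H_1 = Z.
H_2: b_2 = 6 − 6 − 0 = 0; torsion from ∂_3 factors > 1: none. So H_2 = 0.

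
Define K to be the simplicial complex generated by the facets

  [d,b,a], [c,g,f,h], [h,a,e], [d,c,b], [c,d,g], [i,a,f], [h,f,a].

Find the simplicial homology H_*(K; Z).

Fix the vertex order a < b < c < d < e < f < g < h < i and write every simplex with vertices in increasing order. Then dim K = 3 and the simplices of K are:

  0-simplices (9): a, b, c, d, e, f, g, h, i
  1-simplices (18): ab, ad, ae, af, ah, ai, bc, bd, cd, cf, cg, ch, dg, eh, fg, fh, fi, gh
  2-simplices (10): abd, aeh, afh, afi, bcd, cdg, cfg, cfh, cgh, fgh
  3-simplices (1): cfgh

giving chain groups C_0 ≅ Z^9, C_1 ≅ Z^18, C_2 ≅ Z^10, C_3 ≅ Z^1.

∂_1: C_1 → C_0 is given by ∂[p,q] = [q] − [p]. For instance
  ∂gh = h − g.
The 9×18 boundary matrix has rank 8 and Smith normal form diag(1,1,1,1,1,1,1,1).

The boundary map ∂_2: C_2 → C_1 sends each 2-simplex [p,q,r] to [q,r] − [p,r] + [p,q]. For instance
  ∂fgh = gh − fh + fg,
  ∂cgh = gh − ch + cg.
The 18×10 boundary matrix has rank 9 and Smith normal form diag(1,1,1,1,1,1,1,1,1).

∂_3: C_3 → C_2 sends each 3-simplex σ to the alternating sum Σ_i (−1)^i (σ with its i-th vertex removed). For instance
  ∂cfgh = fgh − cgh + cfh − cfg.
The 10×1 boundary matrix has rank 1 and Smith normal form diag(1).

Reading off H_k = ker ∂_k / im ∂_{k+1}:

  H_0: rank C_0 − rank ∂_1 = 9 − 8 = 1, and the invariant factors of ∂_1 are all 1, so H_0 = Z.
  H_1: rank ker ∂_1 − rank ∂_2 = (18 − 8) − 9 = 1, and the invariant factors of ∂_2 are all 1, so H_1 = Z.
  H_2: rank ker ∂_2 − rank ∂_3 = (10 − 9) − 1 = 0, and the invariant factors of ∂_3 are all 1, so H_2 = 0.
  H_3: rank ker ∂_3 − rank ∂_4 = (1 − 1) − 0 = 0, and there is no ∂_4, so H_3 = 0.

As a check, the Euler characteristic is 9 − 18 + 10 − 1 = 0, which agrees with 1 − 1 + 0 − 0 = 0.

H_0 ≅ Z,  H_1 ≅ Z,  H_2 = 0,  H_3 = 0.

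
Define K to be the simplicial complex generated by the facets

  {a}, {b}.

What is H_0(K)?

We work with the vertex ordering a < b. The simplices of K, each written with vertices in increasing order, are:

  0-simplices (2): a, b

so the chain groups are C_0 ≅ Z^2.

Computing H_k = (kernel of ∂_k) / (image of ∂_{k+1}):

  H_0: rank C_0 − rank ∂_1 = 2 − 0 = 2, and there is no ∂_1, so H_0 = Z^2.

H_0 = Z^2.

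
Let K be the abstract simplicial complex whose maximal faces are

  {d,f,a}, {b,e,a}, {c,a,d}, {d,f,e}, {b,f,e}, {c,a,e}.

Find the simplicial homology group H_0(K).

Fix the vertex order a < b < c < d < e < f and write every simplex with vertices in increasing order. Then dim K = 2 and the simplices of K are:

  0-simplices (6): a, b, c, d, e, f
  1-simplices (12): ab, ac, ad, ae, af, be, bf, cd, ce, de, df, ef
  2-simplices (6): abe, acd, ace, adf, bef, def

so the chain groups are C_0 ≅ Z^6, C_1 ≅ Z^12, C_2 ≅ Z^6.

∂_1: C_1 → C_0 sends each edge [p,q] (with p < q) to q − p. For instance
  ∂ad = d − a.
The resulting 6×12 matrix has rank 5, and its Smith normal form has invariant factors (1,1,1,1,1).

Boundary ∂_2: C_2 → C_1 acts by ∂[p,q,r] = [q,r] − [p,r] + [p,q]. For instance
  ∂bef = ef − bf + be,
  ∂def = ef − df + de.
This gives a 12×6 integer matrix of rank 6; reducing to Smith normal form yields diagonal entries (1,1,1,1,1,1).

Reading off H_k = ker ∂_k / im ∂_{k+1}:

  H_0: rank C_0 − rank ∂_1 = 6 − 5 = 1, and the invariant factors of ∂_1 are all 1, so H_0 = Z.

H_0 = Z.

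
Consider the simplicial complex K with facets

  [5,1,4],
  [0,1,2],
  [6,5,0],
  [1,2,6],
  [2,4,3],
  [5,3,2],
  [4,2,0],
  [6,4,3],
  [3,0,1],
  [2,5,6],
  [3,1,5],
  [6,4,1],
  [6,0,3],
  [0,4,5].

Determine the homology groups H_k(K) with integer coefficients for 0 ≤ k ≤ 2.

H_0 = Z,  H_1 = Z^2,  H_2 = Z.

K has 7 vertices, 21 edges, 14 triangles.
rank ∂_0 = 0, rank ∂_1 = 6 ⇒ b_0 = 7 − 0 − 6 = 1; all invariant factors of ∂_1 are 1 so no torsion. So H_0 ≅ Z.
rank ∂_1 = 6, rank ∂_2 = 13 ⇒ b_1 = 21 − 6 − 13 = 2; all invariant factors of ∂_2 are 1 so no torsion. So H_1 ≅ Z^2.
rank ∂_2 = 13, rank ∂_3 = 0 ⇒ b_2 = 14 − 13 − 0 = 1. So H_2 ≅ Z.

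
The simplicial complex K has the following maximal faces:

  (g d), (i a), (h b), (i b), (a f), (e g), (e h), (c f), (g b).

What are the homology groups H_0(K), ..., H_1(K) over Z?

H_0 = Z,  H_1 = Z.

Take the total order a < b < c < d < e < f < g < h < i on the vertex set. Then K (dimension 1) consists of the simplices:

  0-simplices (9): a, b, c, d, e, f, g, h, i
  1-simplices (9): af, ai, bg, bh, bi, cf, dg, eg, eh

so the chain groups are C_0 ≅ Z^9, C_1 ≅ Z^9.

Boundary ∂_1: C_1 → C_0 is given by ∂[p,q] = [q] − [p]. For instance
  ∂bh = h − b.
The resulting 9×9 matrix has rank 8, and its Smith normal form has invariant factors (1,1,1,1,1,1,1,1).

Now H_k = ker ∂_k / im ∂_{k+1}, so:

  H_0: rank C_0 − rank ∂_1 = 9 − 8 = 1, and the invariant factors of ∂_1 are all 1, so H_0 = Z.
  H_1: rank ker ∂_1 − rank ∂_2 = (9 − 8) − 0 = 1, and there is no ∂_2, so H_1 = Z.

As a check, the Euler characteristic is 9 − 9 = 0, which agrees with 1 − 1 = 0.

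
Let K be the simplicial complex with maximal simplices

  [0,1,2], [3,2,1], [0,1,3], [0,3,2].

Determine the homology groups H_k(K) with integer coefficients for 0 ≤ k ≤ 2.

H_0 = Z,  H_1 = 0,  H_2 = Z.

K has 4 vertices, 6 edges, 4 triangles.
rank ∂_0 = 0, rank ∂_1 = 3 ⇒ b_0 = 4 − 0 − 3 = 1; all invariant factors of ∂_1 are 1 so no torsion. So H_0 = Z.
rank ∂_1 = 3, rank ∂_2 = 3 ⇒ b_1 = 6 − 3 − 3 = 0; all invariant factors of ∂_2 are 1 so no torsion. So H_1 = 0.
rank ∂_2 = 3, rank ∂_3 = 0 ⇒ b_2 = 4 − 3 − 0 = 1. So H_2 = Z.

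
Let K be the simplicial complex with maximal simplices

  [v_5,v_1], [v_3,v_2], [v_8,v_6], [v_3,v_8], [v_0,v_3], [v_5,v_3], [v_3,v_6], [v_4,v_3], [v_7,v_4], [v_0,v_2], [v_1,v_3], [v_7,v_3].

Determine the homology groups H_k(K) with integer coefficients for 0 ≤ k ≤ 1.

H_0 ≅ Z,  H_1 ≅ Z^4.

We work with the vertex ordering v_0 < v_1 < v_2 < v_3 < v_4 < v_5 < v_6 < v_7 < v_8. The simplices of K, each written with vertices in increasing order, are:

  0-simplices (9): [v_0], [v_1], [v_2], [v_3], [v_4], [v_5], [v_6], [v_7], [v_8]
  1-simplices (12): [v_0,v_2], [v_0,v_3], [v_1,v_3], [v_1,v_5], [v_2,v_3], [v_3,v_4], [v_3,v_5], [v_3,v_6], [v_3,v_7], [v_3,v_8], [v_4,v_7], [v_6,v_8]

giving chain groups C_0 ≅ Z^9, C_1 ≅ Z^12.

Boundary ∂_1: C_1 → C_0 is given by ∂[p,q] = [q] − [p]. For instance
  ∂[v_3,v_7] = [v_7] − [v_3].
The 9×12 boundary matrix has rank 8 and Smith normal form diag(1,1,1,1,1,1,1,1).

Now H_k = ker ∂_k / im ∂_{k+1}, so:

  H_0: rank C_0 − rank ∂_1 = 9 − 8 = 1, and the invariant factors of ∂_1 are all 1, so H_0 ≅ Z.
  H_1: rank ker ∂_1 − rank ∂_2 = (12 − 8) − 0 = 4, and there is no ∂_2, so H_1 ≅ Z^4.

As a check, the Euler characteristic is 9 − 12 = -3, which agrees with 1 − 4 = -3.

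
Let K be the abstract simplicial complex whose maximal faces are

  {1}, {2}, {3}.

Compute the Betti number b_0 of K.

b_0 = 3.

Order the vertices as 1 < 2 < 3. Listing each simplex with vertices in this order, K has dimension 0 with simplices:

  0-simplices (3): [1], [2], [3]

giving chain groups C_0 ≅ Z^3.

Computing H_k = (kernel of ∂_k) / (image of ∂_{k+1}):

  H_0: rank C_0 − rank ∂_1 = 3 − 0 = 3, and there is no ∂_1, so H_0 ≅ Z^3.

Hence the Betti numbers are b_0 = 3.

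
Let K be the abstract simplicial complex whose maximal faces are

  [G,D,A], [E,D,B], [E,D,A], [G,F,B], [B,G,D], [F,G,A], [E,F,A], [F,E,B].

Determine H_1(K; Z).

Order the vertices as A < B < D < E < F < G. Listing each simplex with vertices in this order, K has dimension 2 with simplices:

  0-simplices (6): A, B, D, E, F, G
  1-simplices (12): AD, AE, AF, AG, BD, BE, BF, BG, DE, DG, EF, FG
  2-simplices (8): ADE, ADG, AEF, AFG, BDE, BDG, BEF, BFG

so the chain groups are C_0 ≅ Z^6, C_1 ≅ Z^12, C_2 ≅ Z^8.

∂_1: C_1 → C_0 is given by ∂[p,q] = [q] − [p].
The resulting 6×12 matrix has rank 5, and its Smith normal form has invariant factors (1,1,1,1,1).

Boundary ∂_2: C_2 → C_1 sends each 2-simplex [p,q,r] to [q,r] − [p,r] + [p,q]. For instance
  ∂BFG = FG − BG + BF,
  ∂AFG = FG − AG + AF.
As a 12×8 matrix over Z this has rank 7, with invariant factors (1,1,1,1,1,1,1).

From H_k ≅ ker(∂_k) / im(∂_{k+1}) we obtain:

  H_1: rank ker ∂_1 − rank ∂_2 = (12 − 5) − 7 = 0, and the invariant factors of ∂_2 are all 1, so H_1 ≅ 0.

H_1 ≅ 0.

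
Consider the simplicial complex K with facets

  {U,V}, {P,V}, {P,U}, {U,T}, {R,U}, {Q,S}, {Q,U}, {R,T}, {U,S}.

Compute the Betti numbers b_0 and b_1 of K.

K has 7 vertices, 9 edges.
rank ∂_0 = 0, rank ∂_1 = 6 ⇒ b_0 = 7 − 0 − 6 = 1; all invariant factors of ∂_1 are 1 so no torsion. So H_0 = Z.
rank ∂_1 = 6, rank ∂_2 = 0 ⇒ b_1 = 9 − 6 − 0 = 3. So H_1 = Z^3.

b_0 = 1, b_1 = 3.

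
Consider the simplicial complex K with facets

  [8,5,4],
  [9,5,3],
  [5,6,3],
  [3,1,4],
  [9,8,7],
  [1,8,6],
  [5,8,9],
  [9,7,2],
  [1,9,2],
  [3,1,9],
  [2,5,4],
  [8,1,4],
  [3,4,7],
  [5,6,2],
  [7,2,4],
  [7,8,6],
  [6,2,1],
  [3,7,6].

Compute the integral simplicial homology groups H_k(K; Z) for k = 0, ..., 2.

Fix the vertex order 1 < 2 < 3 < 4 < 5 < 6 < 7 < 8 < 9 and write every simplex with vertices in increasing order. Then dim K = 2 and the simplices of K are:

  0-simplices (9): [1], [2], [3], [4], [5], [6], [7], [8], [9]
  1-simplices (27): (27 of them)
  2-simplices (18): [1,2,6], [1,2,9], [1,3,4], [1,3,9], [1,4,8], [1,6,8], [2,4,5], [2,4,7], [2,5,6], [2,7,9], [3,4,7], [3,5,6], [3,5,9], [3,6,7], [4,5,8], [5,8,9], [6,7,8], [7,8,9]

so the chain groups are C_0 ≅ Z^9, C_1 ≅ Z^27, C_2 ≅ Z^18.

Boundary ∂_1: C_1 → C_0 sends each edge [p,q] (with p < q) to q − p. For instance
  ∂[7,9] = [9] − [7].
The 9×27 boundary matrix has rank 8 and Smith normal form diag(1,1,1,1,1,1,1,1).

The boundary map ∂_2: C_2 → C_1 sends each 2-simplex [p,q,r] to [q,r] − [p,r] + [p,q]. For instance
  ∂[2,7,9] = [7,9] − [2,9] + [2,7],
  ∂[2,5,6] = [5,6] − [2,6] + [2,5].
The resulting 27×18 matrix has rank 17, and its Smith normal form has invariant factors (1,1,1,1,1,1,1,1,1,1,1,1,1,1,1,1,1).

From H_k ≅ ker(∂_k) / im(∂_{k+1}) we obtain:

  H_0: rank C_0 − rank ∂_1 = 9 − 8 = 1, and the invariant factors of ∂_1 are all 1, so H_0 = Z.
  H_1: rank ker ∂_1 − rank ∂_2 = (27 − 8) − 17 = 2, and the invariant factors of ∂_2 are all 1, so H_1 = Z^2.
  H_2: rank ker ∂_2 − rank ∂_3 = (18 − 17) − 0 = 1, and there is no ∂_3, so H_2 = Z.

(K is a triangulation of the torus T^2.)

H_0 = Z,  H_1 = Z^2,  H_2 = Z.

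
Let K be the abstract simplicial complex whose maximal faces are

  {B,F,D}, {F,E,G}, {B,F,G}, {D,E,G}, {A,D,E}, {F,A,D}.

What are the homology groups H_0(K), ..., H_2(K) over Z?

Fix the vertex order A < B < D < E < F < G and write every simplex with vertices in increasing order. Then dim K = 2 and the simplices of K are:

  0-simplices (6): A, B, D, E, F, G
  1-simplices (12): AD, AE, AF, BD, BF, BG, DE, DF, DG, EF, EG, FG
  2-simplices (6): ADE, ADF, BDF, BFG, DEG, EFG

giving chain groups C_0 ≅ Z^6, C_1 ≅ Z^12, C_2 ≅ Z^6.

The boundary map ∂_1: C_1 → C_0 sends each edge [p,q] (with p < q) to q − p.
The 6×12 boundary matrix has rank 5 and Smith normal form diag(1,1,1,1,1).

Boundary ∂_2: C_2 → C_1 acts by ∂[p,q,r] = [q,r] − [p,r] + [p,q]. For instance
  ∂DEG = EG − DG + DE,
  ∂BDF = DF − BF + BD.
The 12×6 boundary matrix has rank 6 and Smith normal form diag(1,1,1,1,1,1).

Computing H_k = (kernel of ∂_k) / (image of ∂_{k+1}):

  H_0: rank C_0 − rank ∂_1 = 6 − 5 = 1, and the invariant factors of ∂_1 are all 1, so H_0 = Z.
  H_1: rank ker ∂_1 − rank ∂_2 = (12 − 5) − 6 = 1, and the invariant factors of ∂_2 are all 1, so H_1 = Z.
  H_2: rank ker ∂_2 − rank ∂_3 = (6 − 6) − 0 = 0, and there is no ∂_3, so H_2 = 0.

As a check, the Euler characteristic is 6 − 12 + 6 = 0, which agrees with 1 − 1 + 0 = 0.

H_0 = Z,  H_1 = Z,  H_2 = 0.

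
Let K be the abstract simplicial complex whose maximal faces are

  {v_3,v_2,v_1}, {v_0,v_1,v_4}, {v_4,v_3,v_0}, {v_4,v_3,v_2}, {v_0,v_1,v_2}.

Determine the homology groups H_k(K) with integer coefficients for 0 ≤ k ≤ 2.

Fix the vertex order v_0 < v_1 < v_2 < v_3 < v_4 and write every simplex with vertices in increasing order. Then dim K = 2 and the simplices of K are:

  0-simplices (5): [v_0], [v_1], [v_2], [v_3], [v_4]
  1-simplices (10): [v_0,v_1], [v_0,v_2], [v_0,v_3], [v_0,v_4], [v_1,v_2], [v_1,v_3], [v_1,v_4], [v_2,v_3], [v_2,v_4], [v_3,v_4]
  2-simplices (5): [v_0,v_1,v_2], [v_0,v_1,v_4], [v_0,v_3,v_4], [v_1,v_2,v_3], [v_2,v_3,v_4]

so the chain groups are C_0 ≅ Z^5, C_1 ≅ Z^10, C_2 ≅ Z^5.

Boundary ∂_1: C_1 → C_0 maps an edge to its endpoints' difference, ∂[p,q] = q − p. For instance
  ∂[v_1,v_3] = [v_3] − [v_1].
This gives a 5×10 integer matrix of rank 4; reducing to Smith normal form yields diagonal entries (1,1,1,1).

The boundary map ∂_2: C_2 → C_1 acts by ∂[p,q,r] = [q,r] − [p,r] + [p,q]. For instance
  ∂[v_1,v_2,v_3] = [v_2,v_3] − [v_1,v_3] + [v_1,v_2],
  ∂[v_0,v_3,v_4] = [v_3,v_4] − [v_0,v_4] + [v_0,v_3].
As a 10×5 matrix over Z this has rank 5, with invariant factors (1,1,1,1,1).

Now H_k = ker ∂_k / im ∂_{k+1}, so:

  H_0: rank C_0 − rank ∂_1 = 5 − 4 = 1, and the invariant factors of ∂_1 are all 1, so H_0 ≅ Z.
  H_1: rank ker ∂_1 − rank ∂_2 = (10 − 4) − 5 = 1, and the invariant factors of ∂_2 are all 1, so H_1 ≅ Z.
  H_2: rank ker ∂_2 − rank ∂_3 = (5 − 5) − 0 = 0, and there is no ∂_3, so H_2 ≅ 0.

H_0 ≅ Z,  H_1 ≅ Z,  H_2 = 0.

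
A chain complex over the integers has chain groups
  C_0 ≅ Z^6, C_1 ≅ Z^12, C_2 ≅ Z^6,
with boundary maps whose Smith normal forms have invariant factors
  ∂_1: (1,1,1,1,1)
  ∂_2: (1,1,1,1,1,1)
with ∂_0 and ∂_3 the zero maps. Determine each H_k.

H_0: b_0 = 6 − 0 − 5 = 1; torsion from ∂_1 factors > 1: none. So H_0 ≅ Z.
H_1: b_1 = 12 − 5 − 6 = 1; torsion from ∂_2 factors > 1: none. So H_1 ≅ Z.
H_2: b_2 = 6 − 6 − 0 = 0; torsion from ∂_3 factors > 1: none. So H_2 ≅ 0.

H_0 ≅ Z,  H_1 ≅ Z,  H_2 = 0.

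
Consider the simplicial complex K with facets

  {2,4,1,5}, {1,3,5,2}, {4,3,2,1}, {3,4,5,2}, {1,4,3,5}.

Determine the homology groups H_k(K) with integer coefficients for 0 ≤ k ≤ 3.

H_0 ≅ Z,  H_1 = 0,  H_2 = 0,  H_3 ≅ Z.

K has 5 vertices, 10 edges, 10 triangles, 5 3-simplices.
rank ∂_0 = 0, rank ∂_1 = 4 ⇒ b_0 = 5 − 0 − 4 = 1; all invariant factors of ∂_1 are 1 so no torsion. So H_0 = Z.
rank ∂_1 = 4, rank ∂_2 = 6 ⇒ b_1 = 10 − 4 − 6 = 0; all invariant factors of ∂_2 are 1 so no torsion. So H_1 = 0.
rank ∂_2 = 6, rank ∂_3 = 4 ⇒ b_2 = 10 − 6 − 4 = 0; all invariant factors of ∂_3 are 1 so no torsion. So H_2 = 0.
rank ∂_3 = 4, rank ∂_4 = 0 ⇒ b_3 = 5 − 4 − 0 = 1. So H_3 = Z.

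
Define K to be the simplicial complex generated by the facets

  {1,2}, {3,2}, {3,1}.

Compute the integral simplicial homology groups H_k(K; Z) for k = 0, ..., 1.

Take the total order 1 < 2 < 3 on the vertex set. Then K (dimension 1) consists of the simplices:

  0-simplices (3): [1], [2], [3]
  1-simplices (3): [1,2], [1,3], [2,3]

so the chain groups are C_0 ≅ Z^3, C_1 ≅ Z^3.

∂_1: C_1 → C_0 sends each edge [p,q] (with p < q) to q − p. For instance
  ∂[2,3] = [3] − [2].
The 3×3 boundary matrix has rank 2 and Smith normal form diag(1,1).

Reading off H_k = ker ∂_k / im ∂_{k+1}:

  H_0: rank C_0 − rank ∂_1 = 3 − 2 = 1, and the invariant factors of ∂_1 are all 1, so H_0 = Z.
  H_1: rank ker ∂_1 − rank ∂_2 = (3 − 2) − 0 = 1, and there is no ∂_2, so H_1 = Z.

As a check, the Euler characteristic is 3 − 3 = 0, which agrees with 1 − 1 = 0.
(K is a triangulation of the circle S^1.)

H_0 ≅ Z,  H_1 ≅ Z.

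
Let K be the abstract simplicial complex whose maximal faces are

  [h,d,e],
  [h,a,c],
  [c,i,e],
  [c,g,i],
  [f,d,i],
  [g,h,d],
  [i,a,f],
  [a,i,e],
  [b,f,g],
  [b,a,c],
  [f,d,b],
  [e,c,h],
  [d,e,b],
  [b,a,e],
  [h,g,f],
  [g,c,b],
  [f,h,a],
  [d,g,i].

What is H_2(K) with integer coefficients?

H_2 = 0.

Order the vertices as a < b < c < d < e < f < g < h < i. Listing each simplex with vertices in this order, K has dimension 2 with simplices:

  0-simplices (9): a, b, c, d, e, f, g, h, i
  1-simplices (27): ab, ac, ae, af, ah, ai, bc, bd, be, bf, bg, ce, cg, ch, ci, de, df, dg, dh, di, eh, ei, fg, fh, fi, gh, gi
  2-simplices (18): abc, abe, ach, aei, afh, afi, bcg, bde, bdf, bfg, ceh, cei, cgi, deh, dfi, dgh, dgi, fgh

giving chain groups C_0 ≅ Z^9, C_1 ≅ Z^27, C_2 ≅ Z^18.

Boundary ∂_1: C_1 → C_0 is given by ∂[p,q] = [q] − [p]. For instance
  ∂fi = i − f.
The 9×27 boundary matrix has rank 8 and Smith normal form diag(1,1,1,1,1,1,1,1).

The boundary map ∂_2: C_2 → C_1 sends each 2-simplex [p,q,r] to [q,r] − [p,r] + [p,q]. For instance
  ∂cgi = gi − ci + cg,
  ∂bdf = df − bf + bd.
The resulting 27×18 matrix has rank 18, and its Smith normal form has invariant factors (1,1,1,1,1,1,1,1,1,1,1,1,1,1,1,1,1,2).

Now H_k = ker ∂_k / im ∂_{k+1}, so:

  H_2: rank ker ∂_2 − rank ∂_3 = (18 − 18) − 0 = 0, and there is no ∂_3, so H_2 = 0.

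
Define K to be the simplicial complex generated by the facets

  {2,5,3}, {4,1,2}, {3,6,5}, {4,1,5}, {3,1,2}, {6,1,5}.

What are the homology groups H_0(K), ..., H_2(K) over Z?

Order the vertices as 1 < 2 < 3 < 4 < 5 < 6. Listing each simplex with vertices in this order, K has dimension 2 with simplices:

  0-simplices (6): [1], [2], [3], [4], [5], [6]
  1-simplices (12): [1,2], [1,3], [1,4], [1,5], [1,6], [2,3], [2,4], [2,5], [3,5], [3,6], [4,5], [5,6]
  2-simplices (6): [1,2,3], [1,2,4], [1,4,5], [1,5,6], [2,3,5], [3,5,6]

giving chain groups C_0 ≅ Z^6, C_1 ≅ Z^12, C_2 ≅ Z^6.

∂_1: C_1 → C_0 sends each edge [p,q] (with p < q) to q − p.
The resulting 6×12 matrix has rank 5, and its Smith normal form has invariant factors (1,1,1,1,1).

The boundary map ∂_2: C_2 → C_1 acts by ∂[p,q,r] = [q,r] − [p,r] + [p,q]. For instance
  ∂[1,2,4] = [2,4] − [1,4] + [1,2],
  ∂[1,2,3] = [2,3] − [1,3] + [1,2].
This gives a 12×6 integer matrix of rank 6; reducing to Smith normal form yields diagonal entries (1,1,1,1,1,1).

Computing H_k = (kernel of ∂_k) / (image of ∂_{k+1}):

  H_0: rank C_0 − rank ∂_1 = 6 − 5 = 1, and the invariant factors of ∂_1 are all 1, so H_0 = Z.
  H_1: rank ker ∂_1 − rank ∂_2 = (12 − 5) − 6 = 1, and the invariant factors of ∂_2 are all 1, so H_1 = Z.
  H_2: rank ker ∂_2 − rank ∂_3 = (6 − 6) − 0 = 0, and there is no ∂_3, so H_2 = 0.

As a check, the Euler characteristic is 6 − 12 + 6 = 0, which agrees with 1 − 1 + 0 = 0.
(K is a triangulation of the cylinder S^1 x I.)

H_0 = Z,  H_1 = Z,  H_2 = 0.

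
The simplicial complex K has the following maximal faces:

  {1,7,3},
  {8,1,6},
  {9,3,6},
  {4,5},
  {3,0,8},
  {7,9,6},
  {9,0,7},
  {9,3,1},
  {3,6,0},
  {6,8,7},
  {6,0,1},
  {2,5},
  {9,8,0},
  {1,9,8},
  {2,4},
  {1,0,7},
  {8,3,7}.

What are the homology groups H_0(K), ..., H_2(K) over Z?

H_0 ≅ Z^2,  H_1 ≅ Z^3,  H_2 ≅ Z.

Take the total order 0 < 1 < 2 < 3 < 4 < 5 < 6 < 7 < 8 < 9 on the vertex set. Then K (dimension 2) consists of the simplices:

  0-simplices (10): [0], [1], [2], [3], [4], [5], [6], [7], [8], [9]
  1-simplices (24): (24 of them)
  2-simplices (14): [0,1,6], [0,1,7], [0,3,6], [0,3,8], [0,7,9], [0,8,9], [1,3,7], [1,3,9], [1,6,8], [1,8,9], [3,6,9], [3,7,8], [6,7,8], [6,7,9]

Hence C_0 ≅ Z^10, C_1 ≅ Z^24, C_2 ≅ Z^14.

∂_1: C_1 → C_0 is given by ∂[p,q] = [q] − [p].
This gives a 10×24 integer matrix of rank 8; reducing to Smith normal form yields diagonal entries (1,1,1,1,1,1,1,1).

∂_2: C_2 → C_1 maps a triangle to the signed sum of its edges. For instance
  ∂[0,7,9] = [7,9] − [0,9] + [0,7],
  ∂[0,3,6] = [3,6] − [0,6] + [0,3].
This gives a 24×14 integer matrix of rank 13; reducing to Smith normal form yields diagonal entries (1,1,1,1,1,1,1,1,1,1,1,1,1).

Reading off H_k = ker ∂_k / im ∂_{k+1}:

  H_0: rank C_0 − rank ∂_1 = 10 − 8 = 2, and the invariant factors of ∂_1 are all 1, so H_0 ≅ Z^2.
  H_1: rank ker ∂_1 − rank ∂_2 = (24 − 8) − 13 = 3, and the invariant factors of ∂_2 are all 1, so H_1 ≅ Z^3.
  H_2: rank ker ∂_2 − rank ∂_3 = (14 − 13) − 0 = 1, and there is no ∂_3, so H_2 ≅ Z.

As a check, the Euler characteristic is 10 − 24 + 14 = 0, which agrees with 2 − 3 + 1 = 0.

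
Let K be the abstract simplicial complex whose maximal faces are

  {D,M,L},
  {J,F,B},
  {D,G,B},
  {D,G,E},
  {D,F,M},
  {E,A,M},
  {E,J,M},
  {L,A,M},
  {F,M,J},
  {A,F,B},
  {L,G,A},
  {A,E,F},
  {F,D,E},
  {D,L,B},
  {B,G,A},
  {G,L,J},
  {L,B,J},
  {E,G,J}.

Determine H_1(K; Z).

H_1 = Z ⊕ Z_2.

Order the vertices as A < B < D < E < F < G < J < L < M. Listing each simplex with vertices in this order, K has dimension 2 with simplices:

  0-simplices (9): A, B, D, E, F, G, J, L, M
  1-simplices (27): AB, AE, AF, AG, AL, AM, BD, BF, BG, BJ, BL, DE, DF, DG, DL, DM, EF, EG, EJ, EM, FJ, FM, GJ, GL, JL, JM, LM
  2-simplices (18): ABF, ABG, AEF, AEM, AGL, ALM, BDG, BDL, BFJ, BJL, DEF, DEG, DFM, DLM, EGJ, EJM, FJM, GJL

Hence C_0 ≅ Z^9, C_1 ≅ Z^27, C_2 ≅ Z^18.

The boundary map ∂_1: C_1 → C_0 is given by ∂[p,q] = [q] − [p]. For instance
  ∂EM = M − E.
The resulting 9×27 matrix has rank 8, and its Smith normal form has invariant factors (1,1,1,1,1,1,1,1).

Boundary ∂_2: C_2 → C_1 maps a triangle to the signed sum of its edges. For instance
  ∂BDL = DL − BL + BD,
  ∂FJM = JM − FM + FJ.
As a 27×18 matrix over Z this has rank 18, with invariant factors (1,1,1,1,1,1,1,1,1,1,1,1,1,1,1,1,1,2).

Reading off H_k = ker ∂_k / im ∂_{k+1}:

  H_1: rank ker ∂_1 − rank ∂_2 = (27 − 8) − 18 = 1, and ∂_2 has invariant factor 2 > 1, so H_1 ≅ Z ⊕ Z_2.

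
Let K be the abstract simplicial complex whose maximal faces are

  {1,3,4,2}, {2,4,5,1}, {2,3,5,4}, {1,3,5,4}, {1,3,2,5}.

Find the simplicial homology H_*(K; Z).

Take the total order 1 < 2 < 3 < 4 < 5 on the vertex set. Then K (dimension 3) consists of the simplices:

  0-simplices (5): [1], [2], [3], [4], [5]
  1-simplices (10): [1,2], [1,3], [1,4], [1,5], [2,3], [2,4], [2,5], [3,4], [3,5], [4,5]
  2-simplices (10): [1,2,3], [1,2,4], [1,2,5], [1,3,4], [1,3,5], [1,4,5], [2,3,4], [2,3,5], [2,4,5], [3,4,5]
  3-simplices (5): [1,2,3,4], [1,2,3,5], [1,2,4,5], [1,3,4,5], [2,3,4,5]

giving chain groups C_0 ≅ Z^5, C_1 ≅ Z^10, C_2 ≅ Z^10, C_3 ≅ Z^5.

∂_1: C_1 → C_0 maps an edge to its endpoints' difference, ∂[p,q] = q − p. For instance
  ∂[1,2] = [2] − [1].
The 5×10 boundary matrix has rank 4 and Smith normal form diag(1,1,1,1).

Boundary ∂_2: C_2 → C_1 maps a triangle to the signed sum of its edges. For instance
  ∂[3,4,5] = [4,5] − [3,5] + [3,4],
  ∂[2,3,5] = [3,5] − [2,5] + [2,3].
As a 10×10 matrix over Z this has rank 6, with invariant factors (1,1,1,1,1,1).

Boundary ∂_3: C_3 → C_2 sends each 3-simplex σ to the alternating sum Σ_i (−1)^i (σ with its i-th vertex removed). For instance
  ∂[1,3,4,5] = [3,4,5] − [1,4,5] + [1,3,5] − [1,3,4],
  ∂[2,3,4,5] = [3,4,5] − [2,4,5] + [2,3,5] − [2,3,4].
The 10×5 boundary matrix has rank 4 and Smith normal form diag(1,1,1,1).

From H_k ≅ ker(∂_k) / im(∂_{k+1}) we obtain:

  H_0: rank C_0 − rank ∂_1 = 5 − 4 = 1, and the invariant factors of ∂_1 are all 1, so H_0 = Z.
  H_1: rank ker ∂_1 − rank ∂_2 = (10 − 4) − 6 = 0, and the invariant factors of ∂_2 are all 1, so H_1 = 0.
  H_2: rank ker ∂_2 − rank ∂_3 = (10 − 6) − 4 = 0, and the invariant factors of ∂_3 are all 1, so H_2 = 0.
  H_3: rank ker ∂_3 − rank ∂_4 = (5 − 4) − 0 = 1, and there is no ∂_4, so H_3 = Z.

As a check, the Euler characteristic is 5 − 10 + 10 − 5 = 0, which agrees with 1 − 0 + 0 − 1 = 0.
(K is a triangulation of the 3-sphere S^3.)

H_0 ≅ Z,  H_1 = 0,  H_2 = 0,  H_3 ≅ Z.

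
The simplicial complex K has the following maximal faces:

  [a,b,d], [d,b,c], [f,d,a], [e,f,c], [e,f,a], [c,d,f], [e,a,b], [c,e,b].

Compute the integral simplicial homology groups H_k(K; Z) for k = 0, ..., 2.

H_0 = Z,  H_1 = 0,  H_2 = Z.

K has 6 vertices, 12 edges, 8 triangles.
rank ∂_0 = 0, rank ∂_1 = 5 ⇒ b_0 = 6 − 0 − 5 = 1; all invariant factors of ∂_1 are 1 so no torsion. So H_0 ≅ Z.
rank ∂_1 = 5, rank ∂_2 = 7 ⇒ b_1 = 12 − 5 − 7 = 0; all invariant factors of ∂_2 are 1 so no torsion. So H_1 ≅ 0.
rank ∂_2 = 7, rank ∂_3 = 0 ⇒ b_2 = 8 − 7 − 0 = 1. So H_2 ≅ Z.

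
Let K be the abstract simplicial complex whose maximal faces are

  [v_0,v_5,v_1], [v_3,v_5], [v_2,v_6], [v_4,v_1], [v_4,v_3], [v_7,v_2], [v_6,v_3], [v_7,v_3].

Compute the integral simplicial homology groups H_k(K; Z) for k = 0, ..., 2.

H_0 = Z,  H_1 = Z^2,  H_2 = 0.

K has 8 vertices, 10 edges, 1 triangle.
rank ∂_0 = 0, rank ∂_1 = 7 ⇒ b_0 = 8 − 0 − 7 = 1; all invariant factors of ∂_1 are 1 so no torsion. So H_0 ≅ Z.
rank ∂_1 = 7, rank ∂_2 = 1 ⇒ b_1 = 10 − 7 − 1 = 2; all invariant factors of ∂_2 are 1 so no torsion. So H_1 ≅ Z^2.
rank ∂_2 = 1, rank ∂_3 = 0 ⇒ b_2 = 1 − 1 − 0 = 0. So H_2 ≅ 0.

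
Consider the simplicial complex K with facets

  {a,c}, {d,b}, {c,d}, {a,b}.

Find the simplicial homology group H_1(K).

H_1 ≅ Z.

Order the vertices as a < b < c < d. Listing each simplex with vertices in this order, K has dimension 1 with simplices:

  0-simplices (4): a, b, c, d
  1-simplices (4): ab, ac, bd, cd

so the chain groups are C_0 ≅ Z^4, C_1 ≅ Z^4.

Boundary ∂_1: C_1 → C_0 maps an edge to its endpoints' difference, ∂[p,q] = q − p.
The resulting 4×4 matrix has rank 3, and its Smith normal form has invariant factors (1,1,1).

Reading off H_k = ker ∂_k / im ∂_{k+1}:

  H_1: rank ker ∂_1 − rank ∂_2 = (4 − 3) − 0 = 1, and there is no ∂_2, so H_1 ≅ Z.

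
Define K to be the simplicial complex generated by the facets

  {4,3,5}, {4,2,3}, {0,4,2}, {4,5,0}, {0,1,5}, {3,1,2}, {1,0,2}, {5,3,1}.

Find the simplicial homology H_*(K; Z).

Take the total order 0 < 1 < 2 < 3 < 4 < 5 on the vertex set. Then K (dimension 2) consists of the simplices:

  0-simplices (6): [0], [1], [2], [3], [4], [5]
  1-simplices (12): [0,1], [0,2], [0,4], [0,5], [1,2], [1,3], [1,5], [2,3], [2,4], [3,4], [3,5], [4,5]
  2-simplices (8): [0,1,2], [0,1,5], [0,2,4], [0,4,5], [1,2,3], [1,3,5], [2,3,4], [3,4,5]

giving chain groups C_0 ≅ Z^6, C_1 ≅ Z^12, C_2 ≅ Z^8.

Boundary ∂_1: C_1 → C_0 sends each edge [p,q] (with p < q) to q − p.
The resulting 6×12 matrix has rank 5, and its Smith normal form has invariant factors (1,1,1,1,1).

∂_2: C_2 → C_1 acts by ∂[p,q,r] = [q,r] − [p,r] + [p,q]. For instance
  ∂[0,1,2] = [1,2] − [0,2] + [0,1],
  ∂[1,2,3] = [2,3] − [1,3] + [1,2].
The resulting 12×8 matrix has rank 7, and its Smith normal form has invariant factors (1,1,1,1,1,1,1).

From H_k ≅ ker(∂_k) / im(∂_{k+1}) we obtain:

  H_0: rank C_0 − rank ∂_1 = 6 − 5 = 1, and the invariant factors of ∂_1 are all 1, so H_0 = Z.
  H_1: rank ker ∂_1 − rank ∂_2 = (12 − 5) − 7 = 0, and the invariant factors of ∂_2 are all 1, so H_1 = 0.
  H_2: rank ker ∂_2 − rank ∂_3 = (8 − 7) − 0 = 1, and there is no ∂_3, so H_2 = Z.

H_0 ≅ Z,  H_1 = 0,  H_2 ≅ Z.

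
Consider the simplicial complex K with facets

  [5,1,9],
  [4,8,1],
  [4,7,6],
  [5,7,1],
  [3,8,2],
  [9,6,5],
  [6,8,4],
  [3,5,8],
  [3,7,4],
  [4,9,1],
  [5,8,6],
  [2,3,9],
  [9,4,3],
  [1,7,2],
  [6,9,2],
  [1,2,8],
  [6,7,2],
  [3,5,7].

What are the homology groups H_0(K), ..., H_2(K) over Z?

H_0 = Z,  H_1 = Z^2,  H_2 = Z.

We work with the vertex ordering 1 < 2 < 3 < 4 < 5 < 6 < 7 < 8 < 9. The simplices of K, each written with vertices in increasing order, are:

  0-simplices (9): [1], [2], [3], [4], [5], [6], [7], [8], [9]
  1-simplices (27): (27 of them)
  2-simplices (18): [1,2,7], [1,2,8], [1,4,8], [1,4,9], [1,5,7], [1,5,9], [2,3,8], [2,3,9], [2,6,7], [2,6,9], [3,4,7], [3,4,9], [3,5,7], [3,5,8], [4,6,7], [4,6,8], [5,6,8], [5,6,9]

giving chain groups C_0 ≅ Z^9, C_1 ≅ Z^27, C_2 ≅ Z^18.

∂_1: C_1 → C_0 is given by ∂[p,q] = [q] − [p].
This gives a 9×27 integer matrix of rank 8; reducing to Smith normal form yields diagonal entries (1,1,1,1,1,1,1,1).

∂_2: C_2 → C_1 maps a triangle to the signed sum of its edges. For instance
  ∂[4,6,8] = [6,8] − [4,8] + [4,6],
  ∂[2,3,9] = [3,9] − [2,9] + [2,3].
The 27×18 boundary matrix has rank 17 and Smith normal form diag(1,1,1,1,1,1,1,1,1,1,1,1,1,1,1,1,1).

Computing H_k = (kernel of ∂_k) / (image of ∂_{k+1}):

  H_0: rank C_0 − rank ∂_1 = 9 − 8 = 1, and the invariant factors of ∂_1 are all 1, so H_0 ≅ Z.
  H_1: rank ker ∂_1 − rank ∂_2 = (27 − 8) − 17 = 2, and the invariant factors of ∂_2 are all 1, so H_1 ≅ Z^2.
  H_2: rank ker ∂_2 − rank ∂_3 = (18 − 17) − 0 = 1, and there is no ∂_3, so H_2 ≅ Z.

(K is a triangulation of the torus T^2.)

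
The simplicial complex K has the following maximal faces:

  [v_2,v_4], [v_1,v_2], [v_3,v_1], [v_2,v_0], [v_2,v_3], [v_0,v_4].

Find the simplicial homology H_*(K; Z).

We work with the vertex ordering v_0 < v_1 < v_2 < v_3 < v_4. The simplices of K, each written with vertices in increasing order, are:

  0-simplices (5): [v_0], [v_1], [v_2], [v_3], [v_4]
  1-simplices (6): [v_0,v_2], [v_0,v_4], [v_1,v_2], [v_1,v_3], [v_2,v_3], [v_2,v_4]

giving chain groups C_0 ≅ Z^5, C_1 ≅ Z^6.

Boundary ∂_1: C_1 → C_0 sends each edge [p,q] (with p < q) to q − p. For instance
  ∂[v_2,v_4] = [v_4] − [v_2].
This gives a 5×6 integer matrix of rank 4; reducing to Smith normal form yields diagonal entries (1,1,1,1).

Reading off H_k = ker ∂_k / im ∂_{k+1}:

  H_0: rank C_0 − rank ∂_1 = 5 − 4 = 1, and the invariant factors of ∂_1 are all 1, so H_0 ≅ Z.
  H_1: rank ker ∂_1 − rank ∂_2 = (6 − 4) − 0 = 2, and there is no ∂_2, so H_1 ≅ Z^2.

As a check, the Euler characteristic is 5 − 6 = -1, which agrees with 1 − 2 = -1.
(K is a triangulation of a wedge of 2 circles.)

H_0 = Z,  H_1 = Z^2.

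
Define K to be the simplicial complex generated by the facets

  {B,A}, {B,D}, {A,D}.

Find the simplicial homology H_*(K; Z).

We work with the vertex ordering A < B < D. The simplices of K, each written with vertices in increasing order, are:

  0-simplices (3): A, B, D
  1-simplices (3): AB, AD, BD

so the chain groups are C_0 ≅ Z^3, C_1 ≅ Z^3.

The boundary map ∂_1: C_1 → C_0 maps an edge to its endpoints' difference, ∂[p,q] = q − p.
This gives a 3×3 integer matrix of rank 2; reducing to Smith normal form yields diagonal entries (1,1).

Computing H_k = (kernel of ∂_k) / (image of ∂_{k+1}):

  H_0: rank C_0 − rank ∂_1 = 3 − 2 = 1, and the invariant factors of ∂_1 are all 1, so H_0 ≅ Z.
  H_1: rank ker ∂_1 − rank ∂_2 = (3 − 2) − 0 = 1, and there is no ∂_2, so H_1 ≅ Z.

As a check, the Euler characteristic is 3 − 3 = 0, which agrees with 1 − 1 = 0.

H_0 ≅ Z,  H_1 ≅ Z.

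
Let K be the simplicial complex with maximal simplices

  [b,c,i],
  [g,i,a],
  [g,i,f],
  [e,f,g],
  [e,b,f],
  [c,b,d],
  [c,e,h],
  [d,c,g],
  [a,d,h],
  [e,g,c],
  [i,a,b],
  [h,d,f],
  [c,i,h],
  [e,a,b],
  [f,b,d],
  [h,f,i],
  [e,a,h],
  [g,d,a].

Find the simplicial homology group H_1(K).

Take the total order a < b < c < d < e < f < g < h < i on the vertex set. Then K (dimension 2) consists of the simplices:

  0-simplices (9): a, b, c, d, e, f, g, h, i
  1-simplices (27): ab, ad, ae, ag, ah, ai, bc, bd, be, bf, bi, cd, ce, cg, ch, ci, df, dg, dh, ef, eg, eh, fg, fh, fi, gi, hi
  2-simplices (18): abe, abi, adg, adh, aeh, agi, bcd, bci, bdf, bef, cdg, ceg, ceh, chi, dfh, efg, fgi, fhi

Hence C_0 ≅ Z^9, C_1 ≅ Z^27, C_2 ≅ Z^18.

∂_1: C_1 → C_0 sends each edge [p,q] (with p < q) to q − p. For instance
  ∂cg = g − c.
As a 9×27 matrix over Z this has rank 8, with invariant factors (1,1,1,1,1,1,1,1).

Boundary ∂_2: C_2 → C_1 maps a triangle to the signed sum of its edges. For instance
  ∂fgi = gi − fi + fg,
  ∂bcd = cd − bd + bc.
The 27×18 boundary matrix has rank 17 and Smith normal form diag(1,1,1,1,1,1,1,1,1,1,1,1,1,1,1,1,1).

From H_k ≅ ker(∂_k) / im(∂_{k+1}) we obtain:

  H_1: rank ker ∂_1 − rank ∂_2 = (27 − 8) − 17 = 2, and the invariant factors of ∂_2 are all 1, so H_1 ≅ Z^2.

H_1 = Z^2.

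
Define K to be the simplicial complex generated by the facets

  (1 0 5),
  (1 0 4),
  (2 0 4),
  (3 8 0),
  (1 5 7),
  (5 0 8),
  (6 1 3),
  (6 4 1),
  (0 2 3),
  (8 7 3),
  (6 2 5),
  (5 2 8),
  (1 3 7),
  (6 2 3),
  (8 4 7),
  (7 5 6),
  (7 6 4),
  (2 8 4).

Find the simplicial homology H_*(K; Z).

H_0 ≅ Z,  H_1 ≅ Z × Z/2,  H_2 = 0.

Order the vertices as 0 < 1 < 2 < 3 < 4 < 5 < 6 < 7 < 8. Listing each simplex with vertices in this order, K has dimension 2 with simplices:

  0-simplices (9): [0], [1], [2], [3], [4], [5], [6], [7], [8]
  1-simplices (27): (27 of them)
  2-simplices (18): [0,1,4], [0,1,5], [0,2,3], [0,2,4], [0,3,8], [0,5,8], [1,3,6], [1,3,7], [1,4,6], [1,5,7], [2,3,6], [2,4,8], [2,5,6], [2,5,8], [3,7,8], [4,6,7], [4,7,8], [5,6,7]

giving chain groups C_0 ≅ Z^9, C_1 ≅ Z^27, C_2 ≅ Z^18.

∂_1: C_1 → C_0 maps an edge to its endpoints' difference, ∂[p,q] = q − p.
This gives a 9×27 integer matrix of rank 8; reducing to Smith normal form yields diagonal entries (1,1,1,1,1,1,1,1).

The boundary map ∂_2: C_2 → C_1 sends each 2-simplex [p,q,r] to [q,r] − [p,r] + [p,q]. For instance
  ∂[4,7,8] = [7,8] − [4,8] + [4,7],
  ∂[0,2,4] = [2,4] − [0,4] + [0,2].
This gives a 27×18 integer matrix of rank 18; reducing to Smith normal form yields diagonal entries (1,1,1,1,1,1,1,1,1,1,1,1,1,1,1,1,1,2).

Computing H_k = (kernel of ∂_k) / (image of ∂_{k+1}):

  H_0: rank C_0 − rank ∂_1 = 9 − 8 = 1, and the invariant factors of ∂_1 are all 1, so H_0 = Z.
  H_1: rank ker ∂_1 − rank ∂_2 = (27 − 8) − 18 = 1, and ∂_2 has invariant factor 2 > 1, so H_1 = Z × Z/2.
  H_2: rank ker ∂_2 − rank ∂_3 = (18 − 18) − 0 = 0, and there is no ∂_3, so H_2 = 0.

(K is a triangulation of the Klein bottle.)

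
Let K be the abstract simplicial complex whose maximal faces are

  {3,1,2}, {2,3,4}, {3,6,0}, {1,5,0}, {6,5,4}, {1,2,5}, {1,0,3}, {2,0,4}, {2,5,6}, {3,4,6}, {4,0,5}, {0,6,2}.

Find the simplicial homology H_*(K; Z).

H_0 = Z,  H_1 = Z/2Z,  H_2 = 0.

Take the total order 0 < 1 < 2 < 3 < 4 < 5 < 6 on the vertex set. Then K (dimension 2) consists of the simplices:

  0-simplices (7): [0], [1], [2], [3], [4], [5], [6]
  1-simplices (18): [0,1], [0,2], [0,3], [0,4], [0,5], [0,6], [1,2], [1,3], [1,5], [2,3], [2,4], [2,5], [2,6], [3,4], [3,6], [4,5], [4,6], [5,6]
  2-simplices (12): [0,1,3], [0,1,5], [0,2,4], [0,2,6], [0,3,6], [0,4,5], [1,2,3], [1,2,5], [2,3,4], [2,5,6], [3,4,6], [4,5,6]

Hence C_0 ≅ Z^7, C_1 ≅ Z^18, C_2 ≅ Z^12.

The boundary map ∂_1: C_1 → C_0 is given by ∂[p,q] = [q] − [p]. For instance
  ∂[4,6] = [6] − [4].
The resulting 7×18 matrix has rank 6, and its Smith normal form has invariant factors (1,1,1,1,1,1).

∂_2: C_2 → C_1 sends each 2-simplex [p,q,r] to [q,r] − [p,r] + [p,q]. For instance
  ∂[2,5,6] = [5,6] − [2,6] + [2,5],
  ∂[2,3,4] = [3,4] − [2,4] + [2,3].
The 18×12 boundary matrix has rank 12 and Smith normal form diag(1,1,1,1,1,1,1,1,1,1,1,2).

From H_k ≅ ker(∂_k) / im(∂_{k+1}) we obtain:

  H_0: rank C_0 − rank ∂_1 = 7 − 6 = 1, and the invariant factors of ∂_1 are all 1, so H_0 = Z.
  H_1: rank ker ∂_1 − rank ∂_2 = (18 − 6) − 12 = 0, and ∂_2 has invariant factor 2 > 1, so H_1 = Z/2Z.
  H_2: rank ker ∂_2 − rank ∂_3 = (12 − 12) − 0 = 0, and there is no ∂_3, so H_2 = 0.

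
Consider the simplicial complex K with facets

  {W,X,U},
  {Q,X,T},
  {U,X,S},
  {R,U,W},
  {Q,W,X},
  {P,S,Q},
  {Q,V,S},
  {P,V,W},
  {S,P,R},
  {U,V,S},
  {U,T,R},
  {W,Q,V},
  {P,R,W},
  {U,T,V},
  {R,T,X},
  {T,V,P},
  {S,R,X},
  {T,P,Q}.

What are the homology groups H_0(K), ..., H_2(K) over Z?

H_0 ≅ Z,  H_1 ≅ Z ⊕ Z/2,  H_2 = 0.

Take the total order P < Q < R < S < T < U < V < W < X on the vertex set. Then K (dimension 2) consists of the simplices:

  0-simplices (9): P, Q, R, S, T, U, V, W, X
  1-simplices (27): PQ, PR, PS, PT, PV, PW, QS, QT, QV, QW, QX, RS, RT, RU, RW, RX, SU, SV, SX, TU, TV, TX, UV, UW, UX, VW, WX
  2-simplices (18): PQS, PQT, PRS, PRW, PTV, PVW, QSV, QTX, QVW, QWX, RSX, RTU, RTX, RUW, SUV, SUX, TUV, UWX

so the chain groups are C_0 ≅ Z^9, C_1 ≅ Z^27, C_2 ≅ Z^18.

Boundary ∂_1: C_1 → C_0 sends each edge [p,q] (with p < q) to q − p.
The resulting 9×27 matrix has rank 8, and its Smith normal form has invariant factors (1,1,1,1,1,1,1,1).

Boundary ∂_2: C_2 → C_1 sends each 2-simplex [p,q,r] to [q,r] − [p,r] + [p,q]. For instance
  ∂UWX = WX − UX + UW,
  ∂QTX = TX − QX + QT.
The resulting 27×18 matrix has rank 18, and its Smith normal form has invariant factors (1,1,1,1,1,1,1,1,1,1,1,1,1,1,1,1,1,2).

Reading off H_k = ker ∂_k / im ∂_{k+1}:

  H_0: rank C_0 − rank ∂_1 = 9 − 8 = 1, and the invariant factors of ∂_1 are all 1, so H_0 ≅ Z.
  H_1: rank ker ∂_1 − rank ∂_2 = (27 − 8) − 18 = 1, and ∂_2 has invariant factor 2 > 1, so H_1 ≅ Z ⊕ Z/2.
  H_2: rank ker ∂_2 − rank ∂_3 = (18 − 18) − 0 = 0, and there is no ∂_3, so H_2 ≅ 0.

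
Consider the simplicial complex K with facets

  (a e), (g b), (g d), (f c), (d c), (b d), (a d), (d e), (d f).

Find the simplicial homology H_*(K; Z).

H_0 ≅ Z,  H_1 ≅ Z^3.

We work with the vertex ordering a < b < c < d < e < f < g. The simplices of K, each written with vertices in increasing order, are:

  0-simplices (7): a, b, c, d, e, f, g
  1-simplices (9): ad, ae, bd, bg, cd, cf, de, df, dg

Hence C_0 ≅ Z^7, C_1 ≅ Z^9.

The boundary map ∂_1: C_1 → C_0 maps an edge to its endpoints' difference, ∂[p,q] = q − p.
As a 7×9 matrix over Z this has rank 6, with invariant factors (1,1,1,1,1,1).

Reading off H_k = ker ∂_k / im ∂_{k+1}:

  H_0: rank C_0 − rank ∂_1 = 7 − 6 = 1, and the invariant factors of ∂_1 are all 1, so H_0 = Z.
  H_1: rank ker ∂_1 − rank ∂_2 = (9 − 6) − 0 = 3, and there is no ∂_2, so H_1 = Z^3.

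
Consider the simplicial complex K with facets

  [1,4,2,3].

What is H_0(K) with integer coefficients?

We work with the vertex ordering 1 < 2 < 3 < 4. The simplices of K, each written with vertices in increasing order, are:

  0-simplices (4): [1], [2], [3], [4]
  1-simplices (6): [1,2], [1,3], [1,4], [2,3], [2,4], [3,4]
  2-simplices (4): [1,2,3], [1,2,4], [1,3,4], [2,3,4]
  3-simplices (1): [1,2,3,4]

giving chain groups C_0 ≅ Z^4, C_1 ≅ Z^6, C_2 ≅ Z^4, C_3 ≅ Z^1.

∂_1: C_1 → C_0 sends each edge [p,q] (with p < q) to q − p. For instance
  ∂[1,2] = [2] − [1].
The 4×6 boundary matrix has rank 3 and Smith normal form diag(1,1,1).

Boundary ∂_2: C_2 → C_1 sends each 2-simplex [p,q,r] to [q,r] − [p,r] + [p,q]. For instance
  ∂[1,2,4] = [2,4] − [1,4] + [1,2],
  ∂[2,3,4] = [3,4] − [2,4] + [2,3].
This gives a 6×4 integer matrix of rank 3; reducing to Smith normal form yields diagonal entries (1,1,1).

Boundary ∂_3: C_3 → C_2 sends each 3-simplex σ to the alternating sum Σ_i (−1)^i (σ with its i-th vertex removed). For instance
  ∂[1,2,3,4] = [2,3,4] − [1,3,4] + [1,2,4] − [1,2,3].
The resulting 4×1 matrix has rank 1, and its Smith normal form has invariant factors (1).

From H_k ≅ ker(∂_k) / im(∂_{k+1}) we obtain:

  H_0: rank C_0 − rank ∂_1 = 4 − 3 = 1, and the invariant factors of ∂_1 are all 1, so H_0 = Z.

H_0 = Z.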